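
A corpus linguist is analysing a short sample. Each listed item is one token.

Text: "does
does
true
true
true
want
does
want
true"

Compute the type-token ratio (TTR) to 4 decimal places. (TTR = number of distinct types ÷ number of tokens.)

N = 9 tokens, V = 3 types.
TTR = V / N = 3 / 9 = 0.3333

0.3333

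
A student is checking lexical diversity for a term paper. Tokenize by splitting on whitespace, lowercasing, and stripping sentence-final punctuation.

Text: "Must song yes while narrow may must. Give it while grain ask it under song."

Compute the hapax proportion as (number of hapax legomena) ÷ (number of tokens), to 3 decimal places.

0.467

Frequencies: must:2, song:2, while:2, it:2, yes:1, narrow:1, may:1, give:1, grain:1, ask:1, under:1
Hapax count = 7; token count = 15.
Ratio = 7 / 15 = 0.467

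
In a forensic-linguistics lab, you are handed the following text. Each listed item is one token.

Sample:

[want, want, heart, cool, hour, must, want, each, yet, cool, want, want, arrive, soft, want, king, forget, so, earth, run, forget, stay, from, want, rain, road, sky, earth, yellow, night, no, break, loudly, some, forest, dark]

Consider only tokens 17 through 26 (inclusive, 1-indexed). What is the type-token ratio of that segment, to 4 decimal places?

0.9000

Segment tokens 17–26: forget, so, earth, run, forget, stay, from, want, rain, road
Segment N = 10, segment V = 9.
TTR = 9 / 10 = 0.9000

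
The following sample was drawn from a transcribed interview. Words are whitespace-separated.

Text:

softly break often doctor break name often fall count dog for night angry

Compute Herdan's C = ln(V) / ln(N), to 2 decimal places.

0.93

N = 13, V = 11.
ln(V) = 2.397895, ln(N) = 2.564949
C = 2.397895 / 2.564949 = 0.93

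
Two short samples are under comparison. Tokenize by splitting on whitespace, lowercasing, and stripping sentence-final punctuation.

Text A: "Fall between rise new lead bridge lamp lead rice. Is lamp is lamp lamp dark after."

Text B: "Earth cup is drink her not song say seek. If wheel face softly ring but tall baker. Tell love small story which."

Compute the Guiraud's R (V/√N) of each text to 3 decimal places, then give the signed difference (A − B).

A: V=11, N=16, R=2.750
B: V=22, N=22, R=4.690
Difference = 2.750 − 4.690 = -1.940

-1.940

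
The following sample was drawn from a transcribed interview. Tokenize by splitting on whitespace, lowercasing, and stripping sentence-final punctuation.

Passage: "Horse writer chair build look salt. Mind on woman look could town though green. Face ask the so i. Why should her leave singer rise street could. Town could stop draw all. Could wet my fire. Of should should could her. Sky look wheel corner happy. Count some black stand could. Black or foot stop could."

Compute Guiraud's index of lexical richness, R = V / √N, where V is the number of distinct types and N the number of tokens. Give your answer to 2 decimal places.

N = 56, V = 42.
√N = 7.483315
R = 42 / 7.483315 = 5.61

5.61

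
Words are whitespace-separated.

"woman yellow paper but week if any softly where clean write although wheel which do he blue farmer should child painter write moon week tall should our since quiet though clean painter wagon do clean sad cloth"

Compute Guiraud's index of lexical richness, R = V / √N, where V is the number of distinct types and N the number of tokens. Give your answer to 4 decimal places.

N = 37, V = 30.
√N = 6.082763
R = 30 / 6.082763 = 4.9320

4.9320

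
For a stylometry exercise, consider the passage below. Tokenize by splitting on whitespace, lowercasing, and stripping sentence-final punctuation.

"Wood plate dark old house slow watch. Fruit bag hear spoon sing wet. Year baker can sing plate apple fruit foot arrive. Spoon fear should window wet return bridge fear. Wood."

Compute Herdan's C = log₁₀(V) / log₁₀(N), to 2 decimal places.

0.93

N = 31, V = 24.
log₁₀(V) = 1.380211, log₁₀(N) = 1.491362
C = 1.380211 / 1.491362 = 0.93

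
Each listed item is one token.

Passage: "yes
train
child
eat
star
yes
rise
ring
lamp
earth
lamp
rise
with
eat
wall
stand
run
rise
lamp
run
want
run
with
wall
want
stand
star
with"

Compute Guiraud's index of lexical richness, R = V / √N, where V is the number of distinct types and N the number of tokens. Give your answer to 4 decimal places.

2.6458

N = 28, V = 14.
√N = 5.291503
R = 14 / 5.291503 = 2.6458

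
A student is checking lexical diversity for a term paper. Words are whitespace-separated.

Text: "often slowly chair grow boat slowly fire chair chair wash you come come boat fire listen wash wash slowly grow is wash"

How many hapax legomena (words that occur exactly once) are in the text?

4

Frequencies: wash:4, slowly:3, chair:3, grow:2, boat:2, fire:2, come:2, often:1, you:1, listen:1, is:1
Hapax (freq=1): is, listen, often, you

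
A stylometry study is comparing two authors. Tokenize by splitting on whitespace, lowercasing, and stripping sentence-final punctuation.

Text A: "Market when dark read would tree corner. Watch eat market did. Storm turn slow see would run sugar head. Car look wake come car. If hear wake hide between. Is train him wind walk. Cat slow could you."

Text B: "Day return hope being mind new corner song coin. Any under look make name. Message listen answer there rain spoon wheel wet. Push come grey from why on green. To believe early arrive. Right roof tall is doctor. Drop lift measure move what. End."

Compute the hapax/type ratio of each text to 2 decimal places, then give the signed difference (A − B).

A: hapax=28, V=33, ratio=0.85
B: hapax=44, V=44, ratio=1.00
Difference = 0.85 − 1.00 = -0.15

-0.15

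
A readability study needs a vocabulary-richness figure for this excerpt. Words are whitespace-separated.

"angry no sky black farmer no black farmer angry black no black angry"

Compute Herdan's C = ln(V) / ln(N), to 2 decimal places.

0.63

N = 13, V = 5.
ln(V) = 1.609438, ln(N) = 2.564949
C = 1.609438 / 2.564949 = 0.63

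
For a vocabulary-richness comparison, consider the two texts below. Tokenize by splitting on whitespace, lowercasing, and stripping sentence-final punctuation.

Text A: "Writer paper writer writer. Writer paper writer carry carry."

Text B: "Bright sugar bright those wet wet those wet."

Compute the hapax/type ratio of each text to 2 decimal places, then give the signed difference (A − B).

A: hapax=0, V=3, ratio=0.00
B: hapax=1, V=4, ratio=0.25
Difference = 0.00 − 0.25 = -0.25

-0.25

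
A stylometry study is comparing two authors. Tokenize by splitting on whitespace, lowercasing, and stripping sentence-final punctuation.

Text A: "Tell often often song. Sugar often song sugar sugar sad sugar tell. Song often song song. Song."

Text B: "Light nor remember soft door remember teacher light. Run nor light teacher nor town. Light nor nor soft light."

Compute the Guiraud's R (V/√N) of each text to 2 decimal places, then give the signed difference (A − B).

-0.63

A: V=5, N=17, R=1.21
B: V=8, N=19, R=1.84
Difference = 1.21 − 1.84 = -0.63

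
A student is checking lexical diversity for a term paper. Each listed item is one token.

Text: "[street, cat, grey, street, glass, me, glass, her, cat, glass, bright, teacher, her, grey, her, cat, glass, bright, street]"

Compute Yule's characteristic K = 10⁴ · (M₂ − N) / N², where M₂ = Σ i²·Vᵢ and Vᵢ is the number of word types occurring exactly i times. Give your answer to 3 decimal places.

941.828

Frequencies: glass:4, street:3, cat:3, her:3, grey:2, bright:2, me:1, teacher:1
N = 19. Frequency spectrum: V_1=2, V_2=2, V_3=3, V_4=1
M₂ = 1²·2 + 2²·2 + 3²·3 + 4²·1 = 53
K = 10000 × (53 − 19) / 19² = 941.828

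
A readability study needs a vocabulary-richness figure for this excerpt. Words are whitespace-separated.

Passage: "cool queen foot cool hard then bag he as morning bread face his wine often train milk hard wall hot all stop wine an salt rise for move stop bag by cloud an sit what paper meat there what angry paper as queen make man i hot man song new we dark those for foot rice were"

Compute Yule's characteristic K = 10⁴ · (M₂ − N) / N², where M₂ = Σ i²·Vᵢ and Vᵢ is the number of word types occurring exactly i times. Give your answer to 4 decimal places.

86.1804

Frequencies: cool:2, queen:2, foot:2, hard:2, bag:2, as:2, wine:2, hot:2, stop:2, an:2, for:2, what:2, paper:2, man:2, then:1, he:1, morning:1, bread:1, face:1, his:1, … (23 more, each freq 1)
N = 57. Frequency spectrum: V_1=29, V_2=14
M₂ = 1²·29 + 2²·14 = 85
K = 10000 × (85 − 57) / 57² = 86.1804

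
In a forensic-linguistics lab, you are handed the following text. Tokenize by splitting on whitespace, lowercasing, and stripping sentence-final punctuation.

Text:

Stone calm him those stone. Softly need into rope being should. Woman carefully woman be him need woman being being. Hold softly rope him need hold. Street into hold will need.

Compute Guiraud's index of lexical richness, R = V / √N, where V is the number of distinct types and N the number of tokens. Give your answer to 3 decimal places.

2.874

N = 31, V = 16.
√N = 5.567764
R = 16 / 5.567764 = 2.874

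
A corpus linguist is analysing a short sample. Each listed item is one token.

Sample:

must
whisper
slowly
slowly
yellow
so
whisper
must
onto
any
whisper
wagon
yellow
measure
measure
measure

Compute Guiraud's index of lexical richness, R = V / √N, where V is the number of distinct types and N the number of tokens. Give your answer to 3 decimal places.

N = 16, V = 9.
√N = 4.000000
R = 9 / 4.000000 = 2.250

2.250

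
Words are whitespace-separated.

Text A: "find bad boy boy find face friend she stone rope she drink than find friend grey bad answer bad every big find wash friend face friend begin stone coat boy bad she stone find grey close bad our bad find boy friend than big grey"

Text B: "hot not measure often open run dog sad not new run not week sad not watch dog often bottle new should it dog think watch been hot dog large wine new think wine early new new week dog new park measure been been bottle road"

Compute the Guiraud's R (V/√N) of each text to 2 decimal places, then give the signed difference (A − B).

A: V=19, N=45, R=2.83
B: V=21, N=45, R=3.13
Difference = 2.83 − 3.13 = -0.30

-0.30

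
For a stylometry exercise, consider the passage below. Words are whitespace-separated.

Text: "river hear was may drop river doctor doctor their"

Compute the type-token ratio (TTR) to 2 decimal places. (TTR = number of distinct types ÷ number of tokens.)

N = 9 tokens, V = 7 types.
TTR = V / N = 7 / 9 = 0.78

0.78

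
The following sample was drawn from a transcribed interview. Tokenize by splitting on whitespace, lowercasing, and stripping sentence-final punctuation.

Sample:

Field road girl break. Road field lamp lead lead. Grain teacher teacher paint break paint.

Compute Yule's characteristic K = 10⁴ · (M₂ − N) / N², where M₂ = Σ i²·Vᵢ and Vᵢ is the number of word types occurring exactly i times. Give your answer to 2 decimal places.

533.33

Frequencies: field:2, road:2, break:2, lead:2, teacher:2, paint:2, girl:1, lamp:1, grain:1
N = 15. Frequency spectrum: V_1=3, V_2=6
M₂ = 1²·3 + 2²·6 = 27
K = 10000 × (27 − 15) / 15² = 533.33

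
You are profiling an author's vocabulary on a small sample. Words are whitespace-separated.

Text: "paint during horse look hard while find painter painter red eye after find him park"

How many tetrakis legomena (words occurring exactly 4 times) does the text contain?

0

Frequencies: find:2, painter:2, paint:1, during:1, horse:1, look:1, hard:1, while:1, red:1, eye:1, after:1, him:1, park:1
Words with frequency 4: (none)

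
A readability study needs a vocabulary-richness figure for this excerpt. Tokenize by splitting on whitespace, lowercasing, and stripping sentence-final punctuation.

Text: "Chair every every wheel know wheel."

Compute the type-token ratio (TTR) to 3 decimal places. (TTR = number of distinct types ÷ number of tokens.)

0.667

N = 6 tokens, V = 4 types.
TTR = V / N = 4 / 6 = 0.667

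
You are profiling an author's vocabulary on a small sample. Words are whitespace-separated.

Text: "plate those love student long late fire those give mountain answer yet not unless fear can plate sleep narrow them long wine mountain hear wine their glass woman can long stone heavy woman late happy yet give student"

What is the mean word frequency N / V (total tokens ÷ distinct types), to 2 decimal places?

1.46

N = 38 tokens, V = 26 types.
Mean frequency = N / V = 38 / 26 = 1.46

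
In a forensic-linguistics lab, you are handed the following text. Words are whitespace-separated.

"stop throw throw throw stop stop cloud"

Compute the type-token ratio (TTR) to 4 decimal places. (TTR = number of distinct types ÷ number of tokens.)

0.4286

N = 7 tokens, V = 3 types.
TTR = V / N = 3 / 7 = 0.4286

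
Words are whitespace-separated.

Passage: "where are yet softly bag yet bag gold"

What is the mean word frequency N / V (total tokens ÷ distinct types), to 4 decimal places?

1.3333

N = 8 tokens, V = 6 types.
Mean frequency = N / V = 8 / 6 = 1.3333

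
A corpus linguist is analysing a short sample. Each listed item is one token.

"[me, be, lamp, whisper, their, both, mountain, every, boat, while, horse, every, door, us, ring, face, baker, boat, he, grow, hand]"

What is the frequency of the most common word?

Frequencies: every:2, boat:2, me:1, be:1, lamp:1, whisper:1, their:1, both:1, mountain:1, while:1, horse:1, door:1, us:1, ring:1, face:1, baker:1, he:1, grow:1, hand:1
Most common: 'every' with frequency 2.

2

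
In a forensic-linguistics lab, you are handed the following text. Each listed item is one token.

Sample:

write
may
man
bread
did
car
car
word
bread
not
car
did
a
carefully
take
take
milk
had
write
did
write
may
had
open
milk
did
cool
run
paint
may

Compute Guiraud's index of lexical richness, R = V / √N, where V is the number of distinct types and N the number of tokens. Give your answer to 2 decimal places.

3.10

N = 30, V = 17.
√N = 5.477226
R = 17 / 5.477226 = 3.10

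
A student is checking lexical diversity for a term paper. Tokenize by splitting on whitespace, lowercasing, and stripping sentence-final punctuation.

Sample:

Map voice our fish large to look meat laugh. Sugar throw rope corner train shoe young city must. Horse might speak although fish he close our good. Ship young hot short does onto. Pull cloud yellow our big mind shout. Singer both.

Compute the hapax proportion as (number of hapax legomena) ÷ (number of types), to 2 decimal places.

Frequencies: our:3, fish:2, young:2, map:1, voice:1, large:1, to:1, look:1, meat:1, laugh:1, sugar:1, throw:1, rope:1, corner:1, train:1, shoe:1, city:1, must:1, horse:1, might:1, … (18 more, each freq 1)
Hapax count = 35; type count = 38.
Ratio = 35 / 38 = 0.92

0.92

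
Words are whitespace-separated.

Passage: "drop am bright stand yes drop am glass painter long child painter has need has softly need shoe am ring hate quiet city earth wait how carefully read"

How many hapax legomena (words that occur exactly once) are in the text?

Frequencies: am:3, drop:2, painter:2, has:2, need:2, bright:1, stand:1, yes:1, glass:1, long:1, child:1, softly:1, shoe:1, ring:1, hate:1, quiet:1, city:1, earth:1, wait:1, how:1, … (2 more, each freq 1)
Hapax (freq=1): bright, carefully, child, city, earth, glass, hate, how, long, quiet, read, ring, shoe, softly, stand, wait, yes

17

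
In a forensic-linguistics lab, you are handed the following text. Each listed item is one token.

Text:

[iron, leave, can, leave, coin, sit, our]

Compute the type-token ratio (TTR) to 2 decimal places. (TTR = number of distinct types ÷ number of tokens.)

0.86

N = 7 tokens, V = 6 types.
TTR = V / N = 6 / 7 = 0.86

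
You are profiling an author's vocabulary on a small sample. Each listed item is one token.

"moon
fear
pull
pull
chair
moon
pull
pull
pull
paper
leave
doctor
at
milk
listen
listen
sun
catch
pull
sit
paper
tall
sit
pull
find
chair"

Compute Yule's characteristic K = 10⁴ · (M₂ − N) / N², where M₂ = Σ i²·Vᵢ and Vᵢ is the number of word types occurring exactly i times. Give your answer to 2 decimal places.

Frequencies: pull:7, moon:2, chair:2, paper:2, listen:2, sit:2, fear:1, leave:1, doctor:1, at:1, milk:1, sun:1, catch:1, tall:1, find:1
N = 26. Frequency spectrum: V_1=9, V_2=5, V_7=1
M₂ = 1²·9 + 2²·5 + 7²·1 = 78
K = 10000 × (78 − 26) / 26² = 769.23

769.23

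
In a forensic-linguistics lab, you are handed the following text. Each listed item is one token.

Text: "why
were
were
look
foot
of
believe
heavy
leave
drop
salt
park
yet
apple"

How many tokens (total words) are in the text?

Tokens: why, were, were, look, foot, of, believe, heavy, leave, drop, salt, park, yet, apple
N = 14

14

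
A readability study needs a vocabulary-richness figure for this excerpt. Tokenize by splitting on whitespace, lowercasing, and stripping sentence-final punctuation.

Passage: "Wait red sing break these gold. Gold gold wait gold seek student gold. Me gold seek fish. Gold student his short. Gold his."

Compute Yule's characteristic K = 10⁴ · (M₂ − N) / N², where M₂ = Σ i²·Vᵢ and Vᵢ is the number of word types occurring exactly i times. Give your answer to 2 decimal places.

1209.83

Frequencies: gold:8, wait:2, seek:2, student:2, his:2, red:1, sing:1, break:1, these:1, me:1, fish:1, short:1
N = 23. Frequency spectrum: V_1=7, V_2=4, V_8=1
M₂ = 1²·7 + 2²·4 + 8²·1 = 87
K = 10000 × (87 − 23) / 23² = 1209.83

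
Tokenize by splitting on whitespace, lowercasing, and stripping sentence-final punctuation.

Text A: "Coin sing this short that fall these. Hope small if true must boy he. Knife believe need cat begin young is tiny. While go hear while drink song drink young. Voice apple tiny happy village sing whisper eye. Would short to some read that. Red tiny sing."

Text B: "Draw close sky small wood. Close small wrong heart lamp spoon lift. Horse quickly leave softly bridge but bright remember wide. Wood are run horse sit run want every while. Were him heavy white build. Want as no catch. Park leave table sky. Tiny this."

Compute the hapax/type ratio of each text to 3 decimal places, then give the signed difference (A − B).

0.032

A: hapax=31, V=38, ratio=0.816
B: hapax=29, V=37, ratio=0.784
Difference = 0.816 − 0.784 = 0.032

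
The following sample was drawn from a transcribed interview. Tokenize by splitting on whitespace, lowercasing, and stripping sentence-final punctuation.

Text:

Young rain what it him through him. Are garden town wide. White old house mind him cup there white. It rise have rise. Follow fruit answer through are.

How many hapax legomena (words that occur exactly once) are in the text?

15

Frequencies: him:3, it:2, through:2, are:2, white:2, rise:2, young:1, rain:1, what:1, garden:1, town:1, wide:1, old:1, house:1, mind:1, cup:1, there:1, have:1, follow:1, fruit:1, … (1 more, each freq 1)
Hapax (freq=1): answer, cup, follow, fruit, garden, have, house, mind, old, rain, there, town, what, wide, young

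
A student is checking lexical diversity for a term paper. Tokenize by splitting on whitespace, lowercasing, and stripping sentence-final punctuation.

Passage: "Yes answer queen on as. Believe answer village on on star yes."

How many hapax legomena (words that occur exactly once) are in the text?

5

Frequencies: on:3, yes:2, answer:2, queen:1, as:1, believe:1, village:1, star:1
Hapax (freq=1): as, believe, queen, star, village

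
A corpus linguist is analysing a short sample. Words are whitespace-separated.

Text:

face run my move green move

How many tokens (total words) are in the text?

6

Tokens: face, run, my, move, green, move
N = 6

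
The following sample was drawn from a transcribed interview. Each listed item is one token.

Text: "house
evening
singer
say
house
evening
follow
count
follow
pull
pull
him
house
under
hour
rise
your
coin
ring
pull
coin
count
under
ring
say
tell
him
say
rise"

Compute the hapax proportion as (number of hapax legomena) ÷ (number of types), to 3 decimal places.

0.267

Frequencies: house:3, say:3, pull:3, evening:2, follow:2, count:2, him:2, under:2, rise:2, coin:2, ring:2, singer:1, hour:1, your:1, tell:1
Hapax count = 4; type count = 15.
Ratio = 4 / 15 = 0.267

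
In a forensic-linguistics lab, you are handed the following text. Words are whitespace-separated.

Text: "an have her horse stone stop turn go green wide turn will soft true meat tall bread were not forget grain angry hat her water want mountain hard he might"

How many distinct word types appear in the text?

28

Distinct types: {an, angry, bread, forget, go, grain, green, hard, hat, have, he, her, horse, meat, might, mountain, not, soft, stone, stop, tall, true, turn, want, water, were, wide, will}
V = 28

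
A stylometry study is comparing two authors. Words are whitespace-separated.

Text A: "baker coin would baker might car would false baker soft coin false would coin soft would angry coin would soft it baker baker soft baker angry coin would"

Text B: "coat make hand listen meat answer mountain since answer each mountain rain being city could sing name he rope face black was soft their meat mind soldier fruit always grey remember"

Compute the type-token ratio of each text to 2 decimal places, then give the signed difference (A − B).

-0.58

TTR(A) = 9/28 = 0.32
TTR(B) = 28/31 = 0.90
Difference = 0.32 − 0.90 = -0.58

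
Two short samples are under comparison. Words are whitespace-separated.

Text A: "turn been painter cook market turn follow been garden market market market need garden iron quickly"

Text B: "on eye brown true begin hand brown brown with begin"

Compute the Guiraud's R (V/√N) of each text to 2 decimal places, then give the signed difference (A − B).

0.29

A: V=10, N=16, R=2.50
B: V=7, N=10, R=2.21
Difference = 2.50 − 2.21 = 0.29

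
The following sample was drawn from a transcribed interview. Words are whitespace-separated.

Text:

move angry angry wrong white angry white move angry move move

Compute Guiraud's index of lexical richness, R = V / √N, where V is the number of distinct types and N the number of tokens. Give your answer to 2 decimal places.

1.21

N = 11, V = 4.
√N = 3.316625
R = 4 / 3.316625 = 1.21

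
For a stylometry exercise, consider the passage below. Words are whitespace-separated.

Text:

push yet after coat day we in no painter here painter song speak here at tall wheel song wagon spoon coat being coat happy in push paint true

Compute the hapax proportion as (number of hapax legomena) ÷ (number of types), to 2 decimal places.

Frequencies: coat:3, push:2, in:2, painter:2, here:2, song:2, yet:1, after:1, day:1, we:1, no:1, speak:1, at:1, tall:1, wheel:1, wagon:1, spoon:1, being:1, happy:1, paint:1, … (1 more, each freq 1)
Hapax count = 15; type count = 21.
Ratio = 15 / 21 = 0.71

0.71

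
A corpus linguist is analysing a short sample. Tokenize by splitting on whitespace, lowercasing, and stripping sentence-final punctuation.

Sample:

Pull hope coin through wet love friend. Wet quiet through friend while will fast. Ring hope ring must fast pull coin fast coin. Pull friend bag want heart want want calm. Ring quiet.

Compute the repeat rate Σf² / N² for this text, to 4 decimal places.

0.0707

Frequencies: pull:3, coin:3, friend:3, fast:3, ring:3, want:3, hope:2, through:2, wet:2, quiet:2, love:1, while:1, will:1, must:1, bag:1, heart:1, calm:1
Σf² = 77; N² = 1089
Repeat rate = 77 / 1089 = 0.0707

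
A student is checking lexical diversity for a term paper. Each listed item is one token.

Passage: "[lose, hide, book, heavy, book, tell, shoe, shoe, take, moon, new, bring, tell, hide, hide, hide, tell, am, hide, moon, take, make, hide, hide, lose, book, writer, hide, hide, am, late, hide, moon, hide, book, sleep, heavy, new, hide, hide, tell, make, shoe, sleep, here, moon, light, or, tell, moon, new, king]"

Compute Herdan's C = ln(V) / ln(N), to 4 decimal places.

0.7452

N = 52, V = 19.
ln(V) = 2.944439, ln(N) = 3.951244
C = 2.944439 / 3.951244 = 0.7452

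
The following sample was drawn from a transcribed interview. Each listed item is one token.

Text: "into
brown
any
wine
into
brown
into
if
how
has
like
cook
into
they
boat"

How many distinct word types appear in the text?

11

Distinct types: {any, boat, brown, cook, has, how, if, into, like, they, wine}
V = 11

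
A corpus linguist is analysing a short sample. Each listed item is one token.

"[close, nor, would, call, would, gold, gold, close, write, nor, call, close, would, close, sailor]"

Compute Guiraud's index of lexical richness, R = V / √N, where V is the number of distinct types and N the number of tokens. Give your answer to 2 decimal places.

N = 15, V = 7.
√N = 3.872983
R = 7 / 3.872983 = 1.81

1.81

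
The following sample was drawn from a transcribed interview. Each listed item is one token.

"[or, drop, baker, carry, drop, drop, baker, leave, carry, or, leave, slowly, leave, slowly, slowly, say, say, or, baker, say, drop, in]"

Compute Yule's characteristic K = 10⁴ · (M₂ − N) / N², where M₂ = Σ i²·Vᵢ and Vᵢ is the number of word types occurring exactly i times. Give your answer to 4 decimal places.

Frequencies: drop:4, or:3, baker:3, leave:3, slowly:3, say:3, carry:2, in:1
N = 22. Frequency spectrum: V_1=1, V_2=1, V_3=5, V_4=1
M₂ = 1²·1 + 2²·1 + 3²·5 + 4²·1 = 66
K = 10000 × (66 − 22) / 22² = 909.0909

909.0909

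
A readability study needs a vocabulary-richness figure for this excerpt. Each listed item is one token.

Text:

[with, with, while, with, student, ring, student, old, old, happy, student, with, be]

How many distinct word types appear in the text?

Distinct types: {be, happy, old, ring, student, while, with}
V = 7

7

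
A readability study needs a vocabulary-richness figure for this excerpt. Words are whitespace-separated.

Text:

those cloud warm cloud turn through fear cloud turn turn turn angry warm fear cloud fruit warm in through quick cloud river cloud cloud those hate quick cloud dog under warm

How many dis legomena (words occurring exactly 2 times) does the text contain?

4

Frequencies: cloud:8, warm:4, turn:4, those:2, through:2, fear:2, quick:2, angry:1, fruit:1, in:1, river:1, hate:1, dog:1, under:1
Words with frequency 2: fear, quick, those, through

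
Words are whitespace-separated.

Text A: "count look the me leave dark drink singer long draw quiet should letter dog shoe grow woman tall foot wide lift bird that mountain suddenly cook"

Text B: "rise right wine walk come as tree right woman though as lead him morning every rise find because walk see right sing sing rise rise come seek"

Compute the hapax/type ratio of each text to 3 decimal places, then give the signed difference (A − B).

0.333

A: hapax=26, V=26, ratio=1.000
B: hapax=12, V=18, ratio=0.667
Difference = 1.000 − 0.667 = 0.333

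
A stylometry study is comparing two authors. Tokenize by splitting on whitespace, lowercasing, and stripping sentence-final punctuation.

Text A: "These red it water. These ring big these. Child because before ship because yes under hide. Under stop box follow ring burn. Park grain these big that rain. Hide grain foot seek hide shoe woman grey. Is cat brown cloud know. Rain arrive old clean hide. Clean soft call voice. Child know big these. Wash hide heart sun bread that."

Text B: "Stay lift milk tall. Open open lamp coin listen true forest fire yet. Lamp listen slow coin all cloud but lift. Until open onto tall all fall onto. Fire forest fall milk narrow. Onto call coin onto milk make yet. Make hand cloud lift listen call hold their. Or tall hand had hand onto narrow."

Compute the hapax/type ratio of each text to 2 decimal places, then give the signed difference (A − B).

0.38

A: hapax=29, V=41, ratio=0.71
B: hapax=9, V=27, ratio=0.33
Difference = 0.71 − 0.33 = 0.38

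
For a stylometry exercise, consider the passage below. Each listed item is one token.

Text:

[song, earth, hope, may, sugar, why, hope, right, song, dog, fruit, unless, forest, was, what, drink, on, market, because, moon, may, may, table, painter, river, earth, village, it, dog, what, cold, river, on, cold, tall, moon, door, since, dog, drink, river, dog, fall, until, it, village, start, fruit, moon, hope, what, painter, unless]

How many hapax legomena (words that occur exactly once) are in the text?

14

Frequencies: dog:4, hope:3, may:3, what:3, moon:3, river:3, song:2, earth:2, fruit:2, unless:2, drink:2, on:2, painter:2, village:2, it:2, cold:2, sugar:1, why:1, right:1, forest:1, … (10 more, each freq 1)
Hapax (freq=1): because, door, fall, forest, market, right, since, start, sugar, table, tall, until, was, why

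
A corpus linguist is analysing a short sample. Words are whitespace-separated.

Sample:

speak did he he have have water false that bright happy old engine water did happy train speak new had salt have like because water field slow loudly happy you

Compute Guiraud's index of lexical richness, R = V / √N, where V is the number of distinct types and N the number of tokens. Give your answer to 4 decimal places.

N = 30, V = 21.
√N = 5.477226
R = 21 / 5.477226 = 3.8341

3.8341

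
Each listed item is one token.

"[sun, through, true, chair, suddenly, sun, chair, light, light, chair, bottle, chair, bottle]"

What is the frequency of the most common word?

Frequencies: chair:4, sun:2, light:2, bottle:2, through:1, true:1, suddenly:1
Most common: 'chair' with frequency 4.

4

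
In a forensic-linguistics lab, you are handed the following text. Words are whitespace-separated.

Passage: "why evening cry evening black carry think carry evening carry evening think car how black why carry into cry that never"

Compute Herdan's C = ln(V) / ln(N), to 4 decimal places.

0.7876

N = 21, V = 11.
ln(V) = 2.397895, ln(N) = 3.044522
C = 2.397895 / 3.044522 = 0.7876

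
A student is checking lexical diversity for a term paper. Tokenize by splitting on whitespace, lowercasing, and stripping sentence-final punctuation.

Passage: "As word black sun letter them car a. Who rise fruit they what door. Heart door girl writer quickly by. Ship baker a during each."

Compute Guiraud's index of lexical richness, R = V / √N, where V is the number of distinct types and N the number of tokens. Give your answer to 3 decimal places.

4.600

N = 25, V = 23.
√N = 5.000000
R = 23 / 5.000000 = 4.600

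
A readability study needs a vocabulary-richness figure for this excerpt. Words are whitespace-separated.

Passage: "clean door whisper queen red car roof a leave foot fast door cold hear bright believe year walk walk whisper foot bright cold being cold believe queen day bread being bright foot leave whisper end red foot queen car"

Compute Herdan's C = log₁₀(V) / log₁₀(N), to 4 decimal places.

0.8310

N = 39, V = 21.
log₁₀(V) = 1.322219, log₁₀(N) = 1.591065
C = 1.322219 / 1.591065 = 0.8310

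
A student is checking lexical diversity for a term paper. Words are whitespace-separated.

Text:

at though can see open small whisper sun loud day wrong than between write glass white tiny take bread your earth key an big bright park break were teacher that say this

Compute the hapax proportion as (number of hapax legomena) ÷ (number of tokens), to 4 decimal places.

1.0000

Frequencies: at:1, though:1, can:1, see:1, open:1, small:1, whisper:1, sun:1, loud:1, day:1, wrong:1, than:1, between:1, write:1, glass:1, white:1, tiny:1, take:1, bread:1, your:1, … (12 more, each freq 1)
Hapax count = 32; token count = 32.
Ratio = 32 / 32 = 1.0000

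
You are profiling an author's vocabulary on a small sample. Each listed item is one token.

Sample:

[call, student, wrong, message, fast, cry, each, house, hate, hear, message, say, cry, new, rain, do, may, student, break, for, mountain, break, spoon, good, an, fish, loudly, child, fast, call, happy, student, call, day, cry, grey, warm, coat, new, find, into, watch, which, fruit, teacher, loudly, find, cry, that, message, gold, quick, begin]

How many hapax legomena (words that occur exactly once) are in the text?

30

Frequencies: cry:4, call:3, student:3, message:3, fast:2, new:2, break:2, loudly:2, find:2, wrong:1, each:1, house:1, hate:1, hear:1, say:1, rain:1, do:1, may:1, for:1, mountain:1, … (19 more, each freq 1)
Hapax (freq=1): an, begin, child, coat, day, do, each, fish, for, fruit, gold, good, grey, happy, hate, hear, house, into, may, mountain, quick, rain, say, spoon, teacher, that, warm, watch, which, wrong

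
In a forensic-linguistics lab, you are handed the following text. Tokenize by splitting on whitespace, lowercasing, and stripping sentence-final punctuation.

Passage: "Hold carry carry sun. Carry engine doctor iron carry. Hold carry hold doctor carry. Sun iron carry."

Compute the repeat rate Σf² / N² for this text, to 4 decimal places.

0.2457

Frequencies: carry:7, hold:3, sun:2, doctor:2, iron:2, engine:1
Σf² = 71; N² = 289
Repeat rate = 71 / 289 = 0.2457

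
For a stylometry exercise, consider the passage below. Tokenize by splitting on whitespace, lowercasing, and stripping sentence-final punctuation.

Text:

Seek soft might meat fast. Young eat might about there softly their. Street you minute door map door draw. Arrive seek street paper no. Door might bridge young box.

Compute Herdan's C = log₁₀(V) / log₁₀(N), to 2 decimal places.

0.92

N = 29, V = 22.
log₁₀(V) = 1.342423, log₁₀(N) = 1.462398
C = 1.342423 / 1.462398 = 0.92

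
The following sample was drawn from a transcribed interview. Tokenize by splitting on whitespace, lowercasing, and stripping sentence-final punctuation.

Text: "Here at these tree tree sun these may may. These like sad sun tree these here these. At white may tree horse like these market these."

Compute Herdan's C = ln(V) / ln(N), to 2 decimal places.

N = 26, V = 11.
ln(V) = 2.397895, ln(N) = 3.258097
C = 2.397895 / 3.258097 = 0.74

0.74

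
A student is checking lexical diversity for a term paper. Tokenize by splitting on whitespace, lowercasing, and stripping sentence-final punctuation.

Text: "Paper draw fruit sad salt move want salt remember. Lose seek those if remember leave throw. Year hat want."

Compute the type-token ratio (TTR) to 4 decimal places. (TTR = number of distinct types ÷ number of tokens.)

N = 19 tokens, V = 16 types.
TTR = V / N = 16 / 19 = 0.8421

0.8421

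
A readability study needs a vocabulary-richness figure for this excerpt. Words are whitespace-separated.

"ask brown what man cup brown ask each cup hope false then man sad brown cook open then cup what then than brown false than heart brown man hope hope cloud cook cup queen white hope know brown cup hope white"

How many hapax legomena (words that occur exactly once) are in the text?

Frequencies: brown:6, cup:5, hope:5, man:3, then:3, ask:2, what:2, false:2, cook:2, than:2, white:2, each:1, sad:1, open:1, heart:1, cloud:1, queen:1, know:1
Hapax (freq=1): cloud, each, heart, know, open, queen, sad

7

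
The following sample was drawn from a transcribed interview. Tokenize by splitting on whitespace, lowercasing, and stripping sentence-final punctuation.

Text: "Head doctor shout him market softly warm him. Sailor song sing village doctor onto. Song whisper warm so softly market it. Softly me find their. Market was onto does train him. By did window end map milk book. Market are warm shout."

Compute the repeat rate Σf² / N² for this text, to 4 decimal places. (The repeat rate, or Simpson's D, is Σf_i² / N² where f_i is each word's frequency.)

Frequencies: market:4, him:3, softly:3, warm:3, doctor:2, shout:2, song:2, onto:2, head:1, sailor:1, sing:1, village:1, whisper:1, so:1, it:1, me:1, find:1, their:1, was:1, does:1, … (9 more, each freq 1)
Σf² = 80; N² = 1764
Repeat rate = 80 / 1764 = 0.0454

0.0454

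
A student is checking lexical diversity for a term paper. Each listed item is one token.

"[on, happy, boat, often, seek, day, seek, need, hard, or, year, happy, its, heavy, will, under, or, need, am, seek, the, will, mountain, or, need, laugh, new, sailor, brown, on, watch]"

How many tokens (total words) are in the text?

31

Tokens: on, happy, boat, often, seek, day, seek, need, hard, or, year, happy, its, heavy, will, under, or, need, am, seek, the, will, mountain, or, need, laugh, new, sailor, brown, on, watch
N = 31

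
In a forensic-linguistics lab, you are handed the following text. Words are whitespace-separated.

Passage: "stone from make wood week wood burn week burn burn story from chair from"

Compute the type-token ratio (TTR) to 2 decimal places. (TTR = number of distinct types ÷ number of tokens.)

0.57

N = 14 tokens, V = 8 types.
TTR = V / N = 8 / 14 = 0.57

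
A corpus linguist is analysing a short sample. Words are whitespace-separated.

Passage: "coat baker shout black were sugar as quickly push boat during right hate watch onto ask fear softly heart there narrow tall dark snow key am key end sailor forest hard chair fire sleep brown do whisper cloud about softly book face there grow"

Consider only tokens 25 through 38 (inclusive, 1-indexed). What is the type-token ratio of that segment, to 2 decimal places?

Segment tokens 25–38: key, am, key, end, sailor, forest, hard, chair, fire, sleep, brown, do, whisper, cloud
Segment N = 14, segment V = 13.
TTR = 13 / 14 = 0.93

0.93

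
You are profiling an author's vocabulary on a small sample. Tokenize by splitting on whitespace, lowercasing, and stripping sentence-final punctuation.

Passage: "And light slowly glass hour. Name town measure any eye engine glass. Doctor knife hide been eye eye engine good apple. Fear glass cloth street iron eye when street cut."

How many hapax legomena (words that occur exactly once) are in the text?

19

Frequencies: eye:4, glass:3, engine:2, street:2, and:1, light:1, slowly:1, hour:1, name:1, town:1, measure:1, any:1, doctor:1, knife:1, hide:1, been:1, good:1, apple:1, fear:1, cloth:1, … (3 more, each freq 1)
Hapax (freq=1): and, any, apple, been, cloth, cut, doctor, fear, good, hide, hour, iron, knife, light, measure, name, slowly, town, when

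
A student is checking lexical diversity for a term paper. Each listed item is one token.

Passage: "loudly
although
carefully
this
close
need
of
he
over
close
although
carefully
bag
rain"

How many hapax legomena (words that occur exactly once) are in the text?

Frequencies: although:2, carefully:2, close:2, loudly:1, this:1, need:1, of:1, he:1, over:1, bag:1, rain:1
Hapax (freq=1): bag, he, loudly, need, of, over, rain, this

8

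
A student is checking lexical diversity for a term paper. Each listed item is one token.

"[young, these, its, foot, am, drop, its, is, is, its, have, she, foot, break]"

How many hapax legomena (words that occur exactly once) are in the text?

7

Frequencies: its:3, foot:2, is:2, young:1, these:1, am:1, drop:1, have:1, she:1, break:1
Hapax (freq=1): am, break, drop, have, she, these, young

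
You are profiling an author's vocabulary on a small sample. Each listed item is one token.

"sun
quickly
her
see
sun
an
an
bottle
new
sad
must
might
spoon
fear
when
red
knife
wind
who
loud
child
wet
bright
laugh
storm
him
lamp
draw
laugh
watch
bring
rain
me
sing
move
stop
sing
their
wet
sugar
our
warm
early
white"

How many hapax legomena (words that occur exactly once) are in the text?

34

Frequencies: sun:2, an:2, wet:2, laugh:2, sing:2, quickly:1, her:1, see:1, bottle:1, new:1, sad:1, must:1, might:1, spoon:1, fear:1, when:1, red:1, knife:1, wind:1, who:1, … (19 more, each freq 1)
Hapax (freq=1): bottle, bright, bring, child, draw, early, fear, her, him, knife, lamp, loud, me, might, move, must, new, our, quickly, rain, red, sad, see, spoon, stop, storm, sugar, their, warm, watch, when, white, who, wind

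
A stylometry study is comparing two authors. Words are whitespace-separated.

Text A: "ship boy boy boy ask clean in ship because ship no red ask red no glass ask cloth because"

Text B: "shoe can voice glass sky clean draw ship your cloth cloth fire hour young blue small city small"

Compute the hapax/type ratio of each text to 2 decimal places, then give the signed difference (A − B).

A: hapax=4, V=10, ratio=0.40
B: hapax=14, V=16, ratio=0.88
Difference = 0.40 − 0.88 = -0.48

-0.48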